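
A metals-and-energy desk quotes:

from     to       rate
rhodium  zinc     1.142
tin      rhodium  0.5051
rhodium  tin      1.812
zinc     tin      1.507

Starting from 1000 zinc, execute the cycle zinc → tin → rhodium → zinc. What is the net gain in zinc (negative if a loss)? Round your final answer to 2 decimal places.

1000 zinc × 1.507 = 1507 tin
1507 tin × 0.5051 = 761.1857 rhodium
761.1857 rhodium × 1.142 = 869.2740694 zinc
Net change: 869.2740694 − 1000 = -130.7259306 zinc

-130.73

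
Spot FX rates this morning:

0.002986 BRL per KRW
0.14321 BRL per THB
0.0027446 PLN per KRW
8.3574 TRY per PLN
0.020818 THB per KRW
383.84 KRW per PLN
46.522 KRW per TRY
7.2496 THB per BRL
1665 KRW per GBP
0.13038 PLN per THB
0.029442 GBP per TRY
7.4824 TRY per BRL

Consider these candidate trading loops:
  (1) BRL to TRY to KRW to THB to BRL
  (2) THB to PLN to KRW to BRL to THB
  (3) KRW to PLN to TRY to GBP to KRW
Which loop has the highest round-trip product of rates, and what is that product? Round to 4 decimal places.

1.1244

(1) 7.4824 × 46.522 × 0.020818 × 0.14321 = 1.03780
(2) 0.13038 × 383.84 × 0.002986 × 7.2496 = 1.08334
(3) 0.0027446 × 8.3574 × 0.029442 × 1665 = 1.12443
Highest is cycle (3) at 1.1244 (>1, arbitrage).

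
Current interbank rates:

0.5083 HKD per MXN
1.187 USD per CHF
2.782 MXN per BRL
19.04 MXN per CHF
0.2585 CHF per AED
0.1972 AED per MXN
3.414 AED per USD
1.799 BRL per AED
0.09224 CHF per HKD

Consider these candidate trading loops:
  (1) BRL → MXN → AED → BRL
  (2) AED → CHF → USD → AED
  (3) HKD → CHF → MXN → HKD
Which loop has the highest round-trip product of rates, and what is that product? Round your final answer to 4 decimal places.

(1) 2.782 × 0.1972 × 1.799 = 0.98695
(2) 0.2585 × 1.187 × 3.414 = 1.04755
(3) 0.09224 × 19.04 × 0.5083 = 0.89270
Highest is cycle (2) at 1.0476 (>1, arbitrage).

1.0476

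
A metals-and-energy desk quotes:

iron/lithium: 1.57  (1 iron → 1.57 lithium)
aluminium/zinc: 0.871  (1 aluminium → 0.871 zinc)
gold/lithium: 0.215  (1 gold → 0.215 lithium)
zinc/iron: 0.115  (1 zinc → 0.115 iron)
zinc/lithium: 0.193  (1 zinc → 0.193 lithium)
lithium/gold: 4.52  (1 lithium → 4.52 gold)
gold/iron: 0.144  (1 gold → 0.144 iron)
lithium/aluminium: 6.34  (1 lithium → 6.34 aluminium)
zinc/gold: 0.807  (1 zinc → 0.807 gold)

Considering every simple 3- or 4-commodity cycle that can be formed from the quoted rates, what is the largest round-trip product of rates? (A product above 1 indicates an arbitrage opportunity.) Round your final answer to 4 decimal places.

lithium→aluminium→zinc→lithium: 6.34 × 0.871 × 0.193 = 1.06577
lithium→gold→iron→lithium: 4.52 × 0.144 × 1.57 = 1.02188
lithium→aluminium→zinc→iron→lithium: 6.34 × 0.871 × 0.115 × 1.57 = 0.99702
lithium→aluminium→zinc→gold→lithium: 6.34 × 0.871 × 0.807 × 0.215 = 0.95812
Maximum is lithium→aluminium→zinc→lithium at 1.0658; arbitrage exists.

1.0658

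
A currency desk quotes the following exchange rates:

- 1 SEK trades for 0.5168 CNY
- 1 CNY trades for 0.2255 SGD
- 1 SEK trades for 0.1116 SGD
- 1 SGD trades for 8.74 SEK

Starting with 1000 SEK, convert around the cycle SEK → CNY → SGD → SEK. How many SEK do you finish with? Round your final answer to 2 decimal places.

1000 SEK × 0.5168 = 516.8 CNY
516.8 CNY × 0.2255 = 116.5384 SGD
116.5384 SGD × 8.74 = 1018.545616 SEK

1018.55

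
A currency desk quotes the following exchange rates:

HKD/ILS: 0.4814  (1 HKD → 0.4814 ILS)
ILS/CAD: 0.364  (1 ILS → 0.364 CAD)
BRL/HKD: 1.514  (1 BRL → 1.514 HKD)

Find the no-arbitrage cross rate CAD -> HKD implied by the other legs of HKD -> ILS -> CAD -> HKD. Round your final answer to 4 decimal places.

5.7068

Known legs of the cycle: 0.4814 × 0.364 = 0.1752296
For no arbitrage the full-cycle product must be 1, so the missing rate is 1 / 0.1752296 ≈ 5.706798.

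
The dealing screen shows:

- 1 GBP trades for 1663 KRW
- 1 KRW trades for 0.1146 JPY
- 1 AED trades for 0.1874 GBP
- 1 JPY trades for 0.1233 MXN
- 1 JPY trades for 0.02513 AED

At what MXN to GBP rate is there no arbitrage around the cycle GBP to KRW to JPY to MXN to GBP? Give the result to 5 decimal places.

0.04256

Known legs of the cycle: 1663 × 0.1146 × 0.1233 = 23.49848934
For no arbitrage the full-cycle product must be 1, so the missing rate is 1 / 23.49848934 ≈ 0.0425559.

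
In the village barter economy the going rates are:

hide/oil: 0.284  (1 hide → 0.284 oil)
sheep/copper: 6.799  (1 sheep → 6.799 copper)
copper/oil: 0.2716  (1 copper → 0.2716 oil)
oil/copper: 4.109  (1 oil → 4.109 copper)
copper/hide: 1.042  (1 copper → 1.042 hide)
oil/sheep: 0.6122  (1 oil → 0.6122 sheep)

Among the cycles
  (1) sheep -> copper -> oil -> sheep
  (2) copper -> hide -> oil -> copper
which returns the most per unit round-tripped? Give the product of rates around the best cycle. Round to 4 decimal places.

(1) 6.799 × 0.2716 × 0.6122 = 1.13049
(2) 1.042 × 0.284 × 4.109 = 1.21597
Highest is cycle (2) at 1.2160 (>1, arbitrage).

1.2160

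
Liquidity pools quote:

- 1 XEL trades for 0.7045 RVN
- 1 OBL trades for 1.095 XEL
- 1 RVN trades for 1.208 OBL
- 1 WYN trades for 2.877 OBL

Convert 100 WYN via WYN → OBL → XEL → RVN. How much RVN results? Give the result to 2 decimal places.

221.94

100 WYN × 2.877 = 287.7 OBL
287.7 OBL × 1.095 = 315.0315 XEL
315.0315 XEL × 0.7045 = 221.93969175 RVN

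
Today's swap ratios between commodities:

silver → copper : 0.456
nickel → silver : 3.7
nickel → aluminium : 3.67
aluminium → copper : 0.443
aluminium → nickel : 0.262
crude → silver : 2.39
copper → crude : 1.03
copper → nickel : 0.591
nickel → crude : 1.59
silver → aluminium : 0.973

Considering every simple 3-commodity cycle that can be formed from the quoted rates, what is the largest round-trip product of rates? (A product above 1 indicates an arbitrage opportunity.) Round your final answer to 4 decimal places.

silver→copper→crude→silver: 0.456 × 1.03 × 2.39 = 1.12254
silver→copper→nickel→silver: 0.456 × 0.591 × 3.7 = 0.99714
nickel→aluminium→copper→nickel: 3.67 × 0.443 × 0.591 = 0.96085
silver→aluminium→nickel→silver: 0.973 × 0.262 × 3.7 = 0.94323
Maximum is silver→copper→crude→silver at 1.1225; arbitrage exists.

1.1225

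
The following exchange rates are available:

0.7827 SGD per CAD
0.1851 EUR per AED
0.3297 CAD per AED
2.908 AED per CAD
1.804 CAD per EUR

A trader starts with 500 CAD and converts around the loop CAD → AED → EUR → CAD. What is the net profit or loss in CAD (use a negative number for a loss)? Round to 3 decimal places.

500 CAD × 2.908 = 1454 AED
1454 AED × 0.1851 = 269.1354 EUR
269.1354 EUR × 1.804 = 485.5202616 CAD
Net change: 485.5202616 − 500 = -14.4797384 CAD

-14.480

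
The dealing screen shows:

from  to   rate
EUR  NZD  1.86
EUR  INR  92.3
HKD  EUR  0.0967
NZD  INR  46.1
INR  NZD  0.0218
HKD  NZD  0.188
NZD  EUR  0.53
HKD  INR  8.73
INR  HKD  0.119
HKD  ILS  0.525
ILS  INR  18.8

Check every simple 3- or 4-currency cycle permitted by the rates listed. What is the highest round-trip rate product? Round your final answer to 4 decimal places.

1.1745

INR→HKD→ILS→INR: 0.119 × 0.525 × 18.8 = 1.17453
INR→HKD→NZD→EUR→INR: 0.119 × 0.188 × 0.53 × 92.3 = 1.09442
INR→NZD→EUR→INR: 0.0218 × 0.53 × 92.3 = 1.06643
INR→HKD→EUR→INR: 0.119 × 0.0967 × 92.3 = 1.06212
INR→HKD→NZD→INR: 0.119 × 0.188 × 46.1 = 1.03135
INR→HKD→EUR→NZD→INR: 0.119 × 0.0967 × 1.86 × 46.1 = 0.98670
Maximum is INR→HKD→ILS→INR at 1.1745; arbitrage exists.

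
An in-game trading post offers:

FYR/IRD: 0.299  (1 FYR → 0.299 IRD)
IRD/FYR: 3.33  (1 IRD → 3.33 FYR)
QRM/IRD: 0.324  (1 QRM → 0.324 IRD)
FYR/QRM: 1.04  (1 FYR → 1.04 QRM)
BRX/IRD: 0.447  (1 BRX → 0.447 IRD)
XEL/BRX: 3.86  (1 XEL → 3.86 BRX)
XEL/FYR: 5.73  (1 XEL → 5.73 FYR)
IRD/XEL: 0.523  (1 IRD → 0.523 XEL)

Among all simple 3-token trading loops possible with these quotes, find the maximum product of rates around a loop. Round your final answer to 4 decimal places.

1.1221

IRD→FYR→QRM→IRD: 3.33 × 1.04 × 0.324 = 1.12208
IRD→XEL→BRX→IRD: 0.523 × 3.86 × 0.447 = 0.90239
IRD→XEL→FYR→IRD: 0.523 × 5.73 × 0.299 = 0.89604
Maximum is IRD→FYR→QRM→IRD at 1.1221; arbitrage exists.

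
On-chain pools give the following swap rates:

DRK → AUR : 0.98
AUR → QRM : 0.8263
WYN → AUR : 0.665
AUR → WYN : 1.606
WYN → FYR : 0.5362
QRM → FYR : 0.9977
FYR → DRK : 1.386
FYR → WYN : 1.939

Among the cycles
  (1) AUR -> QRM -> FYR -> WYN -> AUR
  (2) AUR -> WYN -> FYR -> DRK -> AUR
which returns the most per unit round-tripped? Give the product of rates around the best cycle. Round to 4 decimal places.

(1) 0.8263 × 0.9977 × 1.939 × 0.665 = 1.06301
(2) 1.606 × 0.5362 × 1.386 × 0.98 = 1.16967
Highest is cycle (2) at 1.1697 (>1, arbitrage).

1.1697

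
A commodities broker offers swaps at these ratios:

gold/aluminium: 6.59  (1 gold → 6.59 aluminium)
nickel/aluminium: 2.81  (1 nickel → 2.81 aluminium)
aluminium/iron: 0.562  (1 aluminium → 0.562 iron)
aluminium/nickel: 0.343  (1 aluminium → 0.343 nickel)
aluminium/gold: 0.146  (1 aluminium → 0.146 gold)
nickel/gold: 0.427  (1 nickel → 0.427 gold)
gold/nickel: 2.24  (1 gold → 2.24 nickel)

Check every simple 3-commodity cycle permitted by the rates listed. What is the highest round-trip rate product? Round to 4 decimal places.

gold→aluminium→nickel→gold: 6.59 × 0.343 × 0.427 = 0.96518
gold→nickel→aluminium→gold: 2.24 × 2.81 × 0.146 = 0.91898
Maximum is gold→aluminium→nickel→gold at 0.9652; no arbitrage — every cycle loses value.

0.9652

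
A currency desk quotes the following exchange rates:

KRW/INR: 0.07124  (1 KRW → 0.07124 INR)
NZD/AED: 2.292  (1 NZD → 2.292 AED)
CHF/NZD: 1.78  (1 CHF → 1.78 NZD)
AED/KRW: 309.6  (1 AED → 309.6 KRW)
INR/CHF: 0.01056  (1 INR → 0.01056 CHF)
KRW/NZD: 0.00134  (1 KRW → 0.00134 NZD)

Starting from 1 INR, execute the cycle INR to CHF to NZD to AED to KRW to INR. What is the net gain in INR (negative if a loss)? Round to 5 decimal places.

-0.04978

1 INR × 0.01056 = 0.01056 CHF
0.01056 CHF × 1.78 = 0.0187968 NZD
0.0187968 NZD × 2.292 = 0.0430822656 AED
0.0430822656 AED × 309.6 = 13.33826942976 KRW
13.33826942976 KRW × 0.07124 = 0.9502183141761024 INR
Net change: 0.9502183141761024 − 1 = -0.0497816858238976 INR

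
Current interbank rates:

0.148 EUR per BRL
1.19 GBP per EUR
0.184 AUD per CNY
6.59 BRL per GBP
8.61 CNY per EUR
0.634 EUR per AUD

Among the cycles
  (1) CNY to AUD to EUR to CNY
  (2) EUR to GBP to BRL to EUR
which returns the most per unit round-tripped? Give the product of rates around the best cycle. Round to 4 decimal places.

1.1606

(1) 0.184 × 0.634 × 8.61 = 1.00441
(2) 1.19 × 6.59 × 0.148 = 1.16063
Highest is cycle (2) at 1.1606 (>1, arbitrage).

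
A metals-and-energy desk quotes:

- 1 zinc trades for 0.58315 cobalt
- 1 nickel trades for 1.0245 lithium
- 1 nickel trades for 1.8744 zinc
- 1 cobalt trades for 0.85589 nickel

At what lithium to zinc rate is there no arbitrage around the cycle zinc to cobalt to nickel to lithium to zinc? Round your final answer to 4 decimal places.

1.9556

Known legs of the cycle: 0.58315 × 0.85589 × 1.0245 = 0.51134050371075
For no arbitrage the full-cycle product must be 1, so the missing rate is 1 / 0.51134050371075 ≈ 1.955644.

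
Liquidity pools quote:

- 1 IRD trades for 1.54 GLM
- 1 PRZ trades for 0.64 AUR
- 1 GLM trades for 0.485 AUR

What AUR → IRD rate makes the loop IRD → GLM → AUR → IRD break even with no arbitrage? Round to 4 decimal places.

1.3389

Known legs of the cycle: 1.54 × 0.485 = 0.7469
For no arbitrage the full-cycle product must be 1, so the missing rate is 1 / 0.7469 ≈ 1.338867.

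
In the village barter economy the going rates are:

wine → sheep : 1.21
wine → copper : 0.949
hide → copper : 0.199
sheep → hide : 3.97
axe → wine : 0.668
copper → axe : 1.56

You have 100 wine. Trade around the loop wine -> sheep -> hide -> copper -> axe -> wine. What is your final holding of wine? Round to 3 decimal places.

99.616

100 wine × 1.21 = 121 sheep
121 sheep × 3.97 = 480.37 hide
480.37 hide × 0.199 = 95.59363 copper
95.59363 copper × 1.56 = 149.1260628 axe
149.1260628 axe × 0.668 = 99.6162099504 wine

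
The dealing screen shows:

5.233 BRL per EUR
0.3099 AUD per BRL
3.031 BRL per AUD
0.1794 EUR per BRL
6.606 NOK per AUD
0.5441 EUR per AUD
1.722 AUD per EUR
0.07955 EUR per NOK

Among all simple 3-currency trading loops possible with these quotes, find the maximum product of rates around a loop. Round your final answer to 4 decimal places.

0.9364

AUD→BRL→EUR→AUD: 3.031 × 0.1794 × 1.722 = 0.93636
AUD→NOK→EUR→AUD: 6.606 × 0.07955 × 1.722 = 0.90492
AUD→EUR→BRL→AUD: 0.5441 × 5.233 × 0.3099 = 0.88237
Maximum is AUD→BRL→EUR→AUD at 0.9364; no arbitrage — every cycle loses value.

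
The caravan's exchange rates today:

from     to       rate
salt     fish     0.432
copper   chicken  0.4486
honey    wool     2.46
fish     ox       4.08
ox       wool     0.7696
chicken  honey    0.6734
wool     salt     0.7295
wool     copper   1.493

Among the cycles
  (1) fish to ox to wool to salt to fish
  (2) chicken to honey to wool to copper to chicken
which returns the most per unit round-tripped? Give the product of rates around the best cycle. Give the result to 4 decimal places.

1.1095

(1) 4.08 × 0.7696 × 0.7295 × 0.432 = 0.98954
(2) 0.6734 × 2.46 × 1.493 × 0.4486 = 1.10950
Highest is cycle (2) at 1.1095 (>1, arbitrage).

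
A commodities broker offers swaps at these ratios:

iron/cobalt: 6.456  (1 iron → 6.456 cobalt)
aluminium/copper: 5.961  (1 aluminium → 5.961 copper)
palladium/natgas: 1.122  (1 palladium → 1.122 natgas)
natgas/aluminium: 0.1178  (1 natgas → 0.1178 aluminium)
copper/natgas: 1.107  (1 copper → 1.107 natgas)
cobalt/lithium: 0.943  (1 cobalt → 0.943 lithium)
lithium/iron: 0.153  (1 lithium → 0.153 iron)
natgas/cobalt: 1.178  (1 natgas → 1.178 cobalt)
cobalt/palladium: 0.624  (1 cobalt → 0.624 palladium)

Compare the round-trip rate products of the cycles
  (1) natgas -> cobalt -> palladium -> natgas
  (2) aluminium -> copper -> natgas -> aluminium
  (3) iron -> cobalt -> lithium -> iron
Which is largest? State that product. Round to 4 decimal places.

(1) 1.178 × 0.624 × 1.122 = 0.82475
(2) 5.961 × 1.107 × 0.1178 = 0.77734
(3) 6.456 × 0.943 × 0.153 = 0.93147
Highest is cycle (3) at 0.9315 (≤1, no arbitrage).

0.9315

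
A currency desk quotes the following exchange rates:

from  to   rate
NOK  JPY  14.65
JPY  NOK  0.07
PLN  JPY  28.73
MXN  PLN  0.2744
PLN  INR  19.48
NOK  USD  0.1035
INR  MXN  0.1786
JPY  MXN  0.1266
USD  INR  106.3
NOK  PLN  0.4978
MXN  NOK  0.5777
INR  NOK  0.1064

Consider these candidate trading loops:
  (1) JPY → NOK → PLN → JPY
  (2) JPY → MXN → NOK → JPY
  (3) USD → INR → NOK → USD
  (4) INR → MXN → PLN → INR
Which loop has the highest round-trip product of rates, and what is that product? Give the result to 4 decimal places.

1.1706

(1) 0.07 × 0.4978 × 28.73 = 1.00113
(2) 0.1266 × 0.5777 × 14.65 = 1.07145
(3) 106.3 × 0.1064 × 0.1035 = 1.17062
(4) 0.1786 × 0.2744 × 19.48 = 0.95467
Highest is cycle (3) at 1.1706 (>1, arbitrage).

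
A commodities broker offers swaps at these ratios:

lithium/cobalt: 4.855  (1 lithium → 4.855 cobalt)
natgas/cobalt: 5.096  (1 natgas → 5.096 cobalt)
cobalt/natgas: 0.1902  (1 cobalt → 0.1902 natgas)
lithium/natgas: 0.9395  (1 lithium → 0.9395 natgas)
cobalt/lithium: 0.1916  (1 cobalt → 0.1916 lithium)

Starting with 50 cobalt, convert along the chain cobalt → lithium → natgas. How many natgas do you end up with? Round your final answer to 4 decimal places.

50 cobalt × 0.1916 = 9.58 lithium
9.58 lithium × 0.9395 = 9.00041 natgas

9.0004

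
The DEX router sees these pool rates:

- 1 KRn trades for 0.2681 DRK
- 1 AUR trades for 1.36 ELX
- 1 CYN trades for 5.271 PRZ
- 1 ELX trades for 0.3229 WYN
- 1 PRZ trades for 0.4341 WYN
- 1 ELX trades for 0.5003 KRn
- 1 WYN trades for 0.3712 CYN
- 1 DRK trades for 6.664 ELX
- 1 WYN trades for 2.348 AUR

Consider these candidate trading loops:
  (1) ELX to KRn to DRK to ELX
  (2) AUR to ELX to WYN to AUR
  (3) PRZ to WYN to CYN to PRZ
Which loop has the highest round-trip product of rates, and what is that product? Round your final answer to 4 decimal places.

1.0311

(1) 0.5003 × 0.2681 × 6.664 = 0.89385
(2) 1.36 × 0.3229 × 2.348 = 1.03111
(3) 0.4341 × 0.3712 × 5.271 = 0.84936
Highest is cycle (2) at 1.0311 (>1, arbitrage).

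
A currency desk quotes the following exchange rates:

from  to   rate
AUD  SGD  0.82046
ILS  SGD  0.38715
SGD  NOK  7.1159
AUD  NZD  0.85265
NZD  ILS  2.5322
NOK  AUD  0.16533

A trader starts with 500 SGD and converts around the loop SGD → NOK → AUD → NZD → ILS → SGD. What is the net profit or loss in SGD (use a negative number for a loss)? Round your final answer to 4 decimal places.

-8.3007

500 SGD × 7.1159 = 3557.95 NOK
3557.95 NOK × 0.16533 = 588.2358735 AUD
588.2358735 AUD × 0.85265 = 501.559317539775 NZD
501.559317539775 NZD × 2.5322 = 1270.048503874218255 ILS
1270.048503874218255 ILS × 0.38715 = 491.69927827490359742325 SGD
Net change: 491.69927827490359742325 − 500 = -8.30072172509640257675 SGD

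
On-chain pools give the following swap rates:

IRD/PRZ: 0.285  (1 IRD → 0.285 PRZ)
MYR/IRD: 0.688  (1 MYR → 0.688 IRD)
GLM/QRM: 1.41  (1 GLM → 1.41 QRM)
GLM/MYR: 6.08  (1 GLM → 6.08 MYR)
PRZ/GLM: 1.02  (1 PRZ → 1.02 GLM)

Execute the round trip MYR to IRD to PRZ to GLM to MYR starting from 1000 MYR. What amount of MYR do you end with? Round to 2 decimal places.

1216.01

1000 MYR × 0.688 = 688 IRD
688 IRD × 0.285 = 196.08 PRZ
196.08 PRZ × 1.02 = 200.0016 GLM
200.0016 GLM × 6.08 = 1216.009728 MYR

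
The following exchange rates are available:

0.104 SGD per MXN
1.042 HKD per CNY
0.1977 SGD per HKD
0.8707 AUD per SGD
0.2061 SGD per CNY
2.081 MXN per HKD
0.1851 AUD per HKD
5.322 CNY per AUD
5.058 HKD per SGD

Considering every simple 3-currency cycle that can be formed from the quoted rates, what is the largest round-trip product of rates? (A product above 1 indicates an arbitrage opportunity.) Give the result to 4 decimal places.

MXN→SGD→HKD→MXN: 0.104 × 5.058 × 2.081 = 1.09467
CNY→HKD→AUD→CNY: 1.042 × 0.1851 × 5.322 = 1.02648
CNY→SGD→AUD→CNY: 0.2061 × 0.8707 × 5.322 = 0.95504
Maximum is MXN→SGD→HKD→MXN at 1.0947; arbitrage exists.

1.0947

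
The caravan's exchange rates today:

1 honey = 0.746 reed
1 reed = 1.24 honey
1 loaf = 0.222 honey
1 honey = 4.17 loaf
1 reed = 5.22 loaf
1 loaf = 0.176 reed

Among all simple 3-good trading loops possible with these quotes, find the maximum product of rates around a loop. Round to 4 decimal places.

honey→loaf→reed→honey: 4.17 × 0.176 × 1.24 = 0.91006
honey→reed→loaf→honey: 0.746 × 5.22 × 0.222 = 0.86449
Maximum is honey→loaf→reed→honey at 0.9101; no arbitrage — every cycle loses value.

0.9101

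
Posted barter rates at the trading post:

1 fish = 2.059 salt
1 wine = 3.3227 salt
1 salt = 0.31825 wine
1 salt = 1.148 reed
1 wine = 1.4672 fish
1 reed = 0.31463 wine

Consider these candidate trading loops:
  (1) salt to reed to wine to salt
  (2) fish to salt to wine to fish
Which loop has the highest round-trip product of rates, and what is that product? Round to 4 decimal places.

1.2001

(1) 1.148 × 0.31463 × 3.3227 = 1.20014
(2) 2.059 × 0.31825 × 1.4672 = 0.96142
Highest is cycle (1) at 1.2001 (>1, arbitrage).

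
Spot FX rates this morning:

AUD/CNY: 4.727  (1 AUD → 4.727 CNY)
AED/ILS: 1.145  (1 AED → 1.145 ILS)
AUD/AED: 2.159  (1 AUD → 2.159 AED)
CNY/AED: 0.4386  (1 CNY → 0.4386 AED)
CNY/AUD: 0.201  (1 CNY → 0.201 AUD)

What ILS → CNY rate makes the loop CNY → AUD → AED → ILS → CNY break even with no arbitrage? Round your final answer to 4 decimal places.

2.0125

Known legs of the cycle: 0.201 × 2.159 × 1.145 = 0.496883055
For no arbitrage the full-cycle product must be 1, so the missing rate is 1 / 0.496883055 ≈ 2.012546.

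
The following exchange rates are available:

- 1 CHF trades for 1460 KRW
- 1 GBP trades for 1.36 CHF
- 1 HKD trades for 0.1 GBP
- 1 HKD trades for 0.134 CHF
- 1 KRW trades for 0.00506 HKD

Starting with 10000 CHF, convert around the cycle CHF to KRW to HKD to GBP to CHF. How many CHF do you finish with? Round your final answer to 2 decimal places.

10000 CHF × 1460 = 14600000 KRW
14600000 KRW × 0.00506 = 73876 HKD
73876 HKD × 0.1 = 7387.6 GBP
7387.6 GBP × 1.36 = 10047.136 CHF

10047.14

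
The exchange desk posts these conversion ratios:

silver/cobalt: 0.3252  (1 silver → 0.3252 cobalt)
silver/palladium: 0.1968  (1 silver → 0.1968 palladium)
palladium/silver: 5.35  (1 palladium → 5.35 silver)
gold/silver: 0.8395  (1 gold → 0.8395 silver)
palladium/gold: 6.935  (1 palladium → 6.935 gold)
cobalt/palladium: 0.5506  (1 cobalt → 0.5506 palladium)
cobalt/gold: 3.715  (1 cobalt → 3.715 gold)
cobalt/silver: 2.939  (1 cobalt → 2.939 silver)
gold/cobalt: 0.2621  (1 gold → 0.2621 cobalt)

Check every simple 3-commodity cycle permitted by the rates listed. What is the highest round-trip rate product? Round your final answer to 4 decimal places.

silver→palladium→gold→silver: 0.1968 × 6.935 × 0.8395 = 1.14576
silver→cobalt→gold→silver: 0.3252 × 3.715 × 0.8395 = 1.01422
gold→cobalt→palladium→gold: 0.2621 × 0.5506 × 6.935 = 1.00081
silver→cobalt→palladium→silver: 0.3252 × 0.5506 × 5.35 = 0.95794
Maximum is silver→palladium→gold→silver at 1.1458; arbitrage exists.

1.1458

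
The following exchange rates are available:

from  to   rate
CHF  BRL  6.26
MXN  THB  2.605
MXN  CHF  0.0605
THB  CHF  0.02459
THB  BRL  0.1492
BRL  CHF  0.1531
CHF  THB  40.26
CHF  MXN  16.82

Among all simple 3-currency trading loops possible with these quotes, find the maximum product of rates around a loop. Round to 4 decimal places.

MXN→THB→CHF→MXN: 2.605 × 0.02459 × 16.82 = 1.07744
THB→BRL→CHF→THB: 0.1492 × 0.1531 × 40.26 = 0.91964
Maximum is MXN→THB→CHF→MXN at 1.0774; arbitrage exists.

1.0774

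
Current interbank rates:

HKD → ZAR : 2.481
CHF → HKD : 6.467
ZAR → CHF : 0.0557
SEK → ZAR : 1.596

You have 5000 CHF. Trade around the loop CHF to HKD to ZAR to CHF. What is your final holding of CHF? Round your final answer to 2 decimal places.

5000 CHF × 6.467 = 32335 HKD
32335 HKD × 2.481 = 80223.135 ZAR
80223.135 ZAR × 0.0557 = 4468.4286195 CHF

4468.43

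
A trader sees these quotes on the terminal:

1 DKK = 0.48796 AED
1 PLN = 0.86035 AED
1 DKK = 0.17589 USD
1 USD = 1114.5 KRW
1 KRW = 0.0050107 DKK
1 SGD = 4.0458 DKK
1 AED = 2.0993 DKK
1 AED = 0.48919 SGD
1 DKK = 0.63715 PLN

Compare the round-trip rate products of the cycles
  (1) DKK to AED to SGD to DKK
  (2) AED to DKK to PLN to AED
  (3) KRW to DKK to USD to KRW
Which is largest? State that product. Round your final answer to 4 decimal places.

(1) 0.48796 × 0.48919 × 4.0458 = 0.96575
(2) 2.0993 × 0.63715 × 0.86035 = 1.15078
(3) 0.0050107 × 0.17589 × 1114.5 = 0.98224
Highest is cycle (2) at 1.1508 (>1, arbitrage).

1.1508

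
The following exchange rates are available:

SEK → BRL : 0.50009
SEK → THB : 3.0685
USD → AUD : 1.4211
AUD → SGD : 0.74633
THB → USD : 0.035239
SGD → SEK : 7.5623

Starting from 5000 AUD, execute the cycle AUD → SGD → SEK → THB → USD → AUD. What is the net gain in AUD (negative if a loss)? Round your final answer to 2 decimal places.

5000 AUD × 0.74633 = 3731.65 SGD
3731.65 SGD × 7.5623 = 28219.856795 SEK
28219.856795 SEK × 3.0685 = 86592.6305754575 THB
86592.6305754575 THB × 0.035239 = 3051.4377088485468425 USD
3051.4377088485468425 USD × 1.4211 = 4336.39812804466991787675 AUD
Net change: 4336.39812804466991787675 − 5000 = -663.60187195533008212325 AUD

-663.60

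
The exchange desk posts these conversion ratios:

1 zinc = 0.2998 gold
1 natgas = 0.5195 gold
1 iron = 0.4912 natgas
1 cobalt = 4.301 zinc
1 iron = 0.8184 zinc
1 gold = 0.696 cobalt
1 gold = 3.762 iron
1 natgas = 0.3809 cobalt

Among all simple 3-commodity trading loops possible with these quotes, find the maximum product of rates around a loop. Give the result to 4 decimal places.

natgas→gold→iron→natgas: 0.5195 × 3.762 × 0.4912 = 0.95998
zinc→gold→iron→zinc: 0.2998 × 3.762 × 0.8184 = 0.92303
zinc→gold→cobalt→zinc: 0.2998 × 0.696 × 4.301 = 0.89745
Maximum is natgas→gold→iron→natgas at 0.9600; no arbitrage — every cycle loses value.

0.9600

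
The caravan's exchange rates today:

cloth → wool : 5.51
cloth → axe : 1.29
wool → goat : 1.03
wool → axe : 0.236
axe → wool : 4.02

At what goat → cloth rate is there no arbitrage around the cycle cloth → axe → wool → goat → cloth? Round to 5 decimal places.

Known legs of the cycle: 1.29 × 4.02 × 1.03 = 5.341374
For no arbitrage the full-cycle product must be 1, so the missing rate is 1 / 5.341374 ≈ 0.1872177.

0.18722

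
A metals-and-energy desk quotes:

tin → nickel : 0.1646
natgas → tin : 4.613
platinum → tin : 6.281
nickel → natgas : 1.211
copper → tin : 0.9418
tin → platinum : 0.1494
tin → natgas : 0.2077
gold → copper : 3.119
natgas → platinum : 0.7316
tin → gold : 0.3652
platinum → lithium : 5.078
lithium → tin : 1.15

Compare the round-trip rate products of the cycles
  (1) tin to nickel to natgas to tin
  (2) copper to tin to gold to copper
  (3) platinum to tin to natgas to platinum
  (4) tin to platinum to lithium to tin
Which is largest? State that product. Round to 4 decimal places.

(1) 0.1646 × 1.211 × 4.613 = 0.91951
(2) 0.9418 × 0.3652 × 3.119 = 1.07277
(3) 6.281 × 0.2077 × 0.7316 = 0.95442
(4) 0.1494 × 5.078 × 1.15 = 0.87245
Highest is cycle (2) at 1.0728 (>1, arbitrage).

1.0728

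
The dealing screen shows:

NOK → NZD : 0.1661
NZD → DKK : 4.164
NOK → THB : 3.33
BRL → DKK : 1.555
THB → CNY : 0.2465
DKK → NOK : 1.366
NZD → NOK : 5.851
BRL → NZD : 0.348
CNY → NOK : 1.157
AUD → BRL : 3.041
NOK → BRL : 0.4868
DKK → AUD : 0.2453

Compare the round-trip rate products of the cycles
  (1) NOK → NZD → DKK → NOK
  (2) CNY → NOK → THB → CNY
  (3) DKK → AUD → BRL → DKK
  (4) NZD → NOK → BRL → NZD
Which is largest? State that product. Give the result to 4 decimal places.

1.1600

(1) 0.1661 × 4.164 × 1.366 = 0.94478
(2) 1.157 × 3.33 × 0.2465 = 0.94972
(3) 0.2453 × 3.041 × 1.555 = 1.15996
(4) 5.851 × 0.4868 × 0.348 = 0.99120
Highest is cycle (3) at 1.1600 (>1, arbitrage).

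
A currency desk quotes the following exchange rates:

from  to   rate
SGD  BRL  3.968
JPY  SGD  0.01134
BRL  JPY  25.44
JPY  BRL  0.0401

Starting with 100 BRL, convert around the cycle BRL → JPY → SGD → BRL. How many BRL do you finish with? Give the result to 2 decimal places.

114.47

100 BRL × 25.44 = 2544 JPY
2544 JPY × 0.01134 = 28.84896 SGD
28.84896 SGD × 3.968 = 114.47267328 BRL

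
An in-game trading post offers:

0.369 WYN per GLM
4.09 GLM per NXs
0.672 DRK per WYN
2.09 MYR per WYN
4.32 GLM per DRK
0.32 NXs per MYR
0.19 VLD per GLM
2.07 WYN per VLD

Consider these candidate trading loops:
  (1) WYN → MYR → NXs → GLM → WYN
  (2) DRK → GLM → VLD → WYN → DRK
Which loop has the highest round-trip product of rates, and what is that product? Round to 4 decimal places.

(1) 2.09 × 0.32 × 4.09 × 0.369 = 1.00936
(2) 4.32 × 0.19 × 2.07 × 0.672 = 1.14177
Highest is cycle (2) at 1.1418 (>1, arbitrage).

1.1418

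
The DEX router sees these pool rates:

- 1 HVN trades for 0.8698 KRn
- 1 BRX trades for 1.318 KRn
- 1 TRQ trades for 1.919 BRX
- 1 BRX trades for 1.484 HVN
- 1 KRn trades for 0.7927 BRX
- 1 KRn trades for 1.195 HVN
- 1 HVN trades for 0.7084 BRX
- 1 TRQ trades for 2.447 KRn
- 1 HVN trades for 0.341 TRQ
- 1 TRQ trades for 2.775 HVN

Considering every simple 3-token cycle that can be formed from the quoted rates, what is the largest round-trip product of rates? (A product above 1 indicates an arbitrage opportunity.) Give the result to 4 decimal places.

1.1157

KRn→HVN→BRX→KRn: 1.195 × 0.7084 × 1.318 = 1.11574
KRn→BRX→HVN→KRn: 0.7927 × 1.484 × 0.8698 = 1.02320
KRn→HVN→TRQ→KRn: 1.195 × 0.341 × 2.447 = 0.99714
TRQ→BRX→HVN→TRQ: 1.919 × 1.484 × 0.341 = 0.97110
Maximum is KRn→HVN→BRX→KRn at 1.1157; arbitrage exists.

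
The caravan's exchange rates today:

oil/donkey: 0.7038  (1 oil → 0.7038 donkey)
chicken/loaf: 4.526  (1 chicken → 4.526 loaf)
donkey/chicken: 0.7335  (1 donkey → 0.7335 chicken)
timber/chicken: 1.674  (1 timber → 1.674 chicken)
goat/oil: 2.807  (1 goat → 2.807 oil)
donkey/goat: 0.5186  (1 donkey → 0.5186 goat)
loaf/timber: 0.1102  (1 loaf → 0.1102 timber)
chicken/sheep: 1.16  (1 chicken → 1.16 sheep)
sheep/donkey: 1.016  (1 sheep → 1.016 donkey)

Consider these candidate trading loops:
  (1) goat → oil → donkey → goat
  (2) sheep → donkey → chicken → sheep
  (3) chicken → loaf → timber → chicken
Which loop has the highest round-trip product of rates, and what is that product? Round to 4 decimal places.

(1) 2.807 × 0.7038 × 0.5186 = 1.02453
(2) 1.016 × 0.7335 × 1.16 = 0.86447
(3) 4.526 × 0.1102 × 1.674 = 0.83493
Highest is cycle (1) at 1.0245 (>1, arbitrage).

1.0245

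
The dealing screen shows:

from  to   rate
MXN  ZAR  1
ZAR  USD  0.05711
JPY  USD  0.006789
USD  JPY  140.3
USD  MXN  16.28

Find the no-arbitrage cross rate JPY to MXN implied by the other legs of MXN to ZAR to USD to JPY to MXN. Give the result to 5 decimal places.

Known legs of the cycle: 1 × 0.05711 × 140.3 = 8.012533
For no arbitrage the full-cycle product must be 1, so the missing rate is 1 / 8.012533 ≈ 0.1248045.

0.12480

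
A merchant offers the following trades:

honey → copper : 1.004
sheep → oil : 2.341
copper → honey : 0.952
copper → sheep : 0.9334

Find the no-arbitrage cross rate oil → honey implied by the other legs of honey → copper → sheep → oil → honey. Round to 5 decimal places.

Known legs of the cycle: 1.004 × 0.9334 × 2.341 = 2.1938297576
For no arbitrage the full-cycle product must be 1, so the missing rate is 1 / 2.1938297576 ≈ 0.4558239.

0.45582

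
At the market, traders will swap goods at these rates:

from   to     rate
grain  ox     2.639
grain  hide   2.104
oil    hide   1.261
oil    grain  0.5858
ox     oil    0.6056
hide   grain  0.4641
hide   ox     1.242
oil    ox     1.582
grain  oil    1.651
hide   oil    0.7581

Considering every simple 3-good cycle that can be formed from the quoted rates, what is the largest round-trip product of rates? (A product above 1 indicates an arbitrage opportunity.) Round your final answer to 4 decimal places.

0.9662

hide→grain→oil→hide: 0.4641 × 1.651 × 1.261 = 0.96621
hide→ox→oil→hide: 1.242 × 0.6056 × 1.261 = 0.94847
grain→ox→oil→grain: 2.639 × 0.6056 × 0.5858 = 0.93621
hide→oil→grain→hide: 0.7581 × 0.5858 × 2.104 = 0.93438
Maximum is hide→grain→oil→hide at 0.9662; no arbitrage — every cycle loses value.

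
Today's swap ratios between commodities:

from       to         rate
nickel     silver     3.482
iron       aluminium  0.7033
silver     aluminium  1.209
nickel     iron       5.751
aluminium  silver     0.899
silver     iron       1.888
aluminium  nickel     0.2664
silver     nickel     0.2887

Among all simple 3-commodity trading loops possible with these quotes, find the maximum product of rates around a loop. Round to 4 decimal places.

1.1937

silver→iron→aluminium→silver: 1.888 × 0.7033 × 0.899 = 1.19372
nickel→silver→aluminium→nickel: 3.482 × 1.209 × 0.2664 = 1.12147
nickel→iron→aluminium→nickel: 5.751 × 0.7033 × 0.2664 = 1.07750
Maximum is silver→iron→aluminium→silver at 1.1937; arbitrage exists.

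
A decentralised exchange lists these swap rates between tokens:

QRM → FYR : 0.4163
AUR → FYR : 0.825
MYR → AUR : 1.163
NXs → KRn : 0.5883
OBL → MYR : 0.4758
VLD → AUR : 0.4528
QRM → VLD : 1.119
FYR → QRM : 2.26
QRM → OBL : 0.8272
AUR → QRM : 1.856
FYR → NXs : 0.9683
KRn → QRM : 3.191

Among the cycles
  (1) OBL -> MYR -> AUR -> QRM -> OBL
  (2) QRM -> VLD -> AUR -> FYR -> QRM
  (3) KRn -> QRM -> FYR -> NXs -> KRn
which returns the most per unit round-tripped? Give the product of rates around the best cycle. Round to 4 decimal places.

0.9447

(1) 0.4758 × 1.163 × 1.856 × 0.8272 = 0.84956
(2) 1.119 × 0.4528 × 0.825 × 2.26 = 0.94471
(3) 3.191 × 0.4163 × 0.9683 × 0.5883 = 0.75673
Highest is cycle (2) at 0.9447 (≤1, no arbitrage).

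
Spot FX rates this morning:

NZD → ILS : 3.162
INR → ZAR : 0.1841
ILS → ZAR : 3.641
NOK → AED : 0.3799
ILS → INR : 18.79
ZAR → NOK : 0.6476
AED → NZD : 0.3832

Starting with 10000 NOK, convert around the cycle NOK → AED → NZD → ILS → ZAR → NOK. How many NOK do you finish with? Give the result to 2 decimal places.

10853.86

10000 NOK × 0.3799 = 3799 AED
3799 AED × 0.3832 = 1455.7768 NZD
1455.7768 NZD × 3.162 = 4603.1662416 ILS
4603.1662416 ILS × 3.641 = 16760.1282856656 ZAR
16760.1282856656 ZAR × 0.6476 = 10853.85907779704256 NOK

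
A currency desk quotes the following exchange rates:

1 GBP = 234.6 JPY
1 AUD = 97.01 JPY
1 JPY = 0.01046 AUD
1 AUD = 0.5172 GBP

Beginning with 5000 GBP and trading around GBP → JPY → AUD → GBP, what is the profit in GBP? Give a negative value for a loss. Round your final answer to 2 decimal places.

1345.83

5000 GBP × 234.6 = 1173000 JPY
1173000 JPY × 0.01046 = 12269.58 AUD
12269.58 AUD × 0.5172 = 6345.826776 GBP
Net change: 6345.826776 − 5000 = 1345.826776 GBP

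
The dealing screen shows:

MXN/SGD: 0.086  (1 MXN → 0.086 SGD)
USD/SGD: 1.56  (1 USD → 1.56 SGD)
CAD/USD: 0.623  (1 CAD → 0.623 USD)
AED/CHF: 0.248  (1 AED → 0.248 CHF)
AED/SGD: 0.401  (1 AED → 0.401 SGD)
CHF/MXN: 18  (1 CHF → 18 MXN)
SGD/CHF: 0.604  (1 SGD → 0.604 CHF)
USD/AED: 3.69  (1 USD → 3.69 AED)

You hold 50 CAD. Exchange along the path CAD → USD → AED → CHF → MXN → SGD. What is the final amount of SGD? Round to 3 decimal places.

44.127

50 CAD × 0.623 = 31.15 USD
31.15 USD × 3.69 = 114.9435 AED
114.9435 AED × 0.248 = 28.505988 CHF
28.505988 CHF × 18 = 513.107784 MXN
513.107784 MXN × 0.086 = 44.127269424 SGD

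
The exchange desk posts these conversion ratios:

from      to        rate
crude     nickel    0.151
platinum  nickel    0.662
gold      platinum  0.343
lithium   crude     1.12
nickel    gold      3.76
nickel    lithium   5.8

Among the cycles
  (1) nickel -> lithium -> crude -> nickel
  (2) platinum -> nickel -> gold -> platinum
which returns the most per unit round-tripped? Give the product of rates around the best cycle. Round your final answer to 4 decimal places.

0.9809

(1) 5.8 × 1.12 × 0.151 = 0.98090
(2) 0.662 × 3.76 × 0.343 = 0.85377
Highest is cycle (1) at 0.9809 (≤1, no arbitrage).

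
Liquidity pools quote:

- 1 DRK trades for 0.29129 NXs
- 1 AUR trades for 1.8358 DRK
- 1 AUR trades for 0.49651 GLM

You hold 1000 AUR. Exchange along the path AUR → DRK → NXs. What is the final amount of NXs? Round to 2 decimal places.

534.75

1000 AUR × 1.8358 = 1835.8 DRK
1835.8 DRK × 0.29129 = 534.750182 NXs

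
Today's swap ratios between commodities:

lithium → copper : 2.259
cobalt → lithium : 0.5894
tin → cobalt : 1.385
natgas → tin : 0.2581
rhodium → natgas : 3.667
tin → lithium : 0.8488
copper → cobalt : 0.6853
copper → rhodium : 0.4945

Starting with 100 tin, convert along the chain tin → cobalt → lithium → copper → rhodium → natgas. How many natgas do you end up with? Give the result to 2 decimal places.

100 tin × 1.385 = 138.5 cobalt
138.5 cobalt × 0.5894 = 81.6319 lithium
81.6319 lithium × 2.259 = 184.4064621 copper
184.4064621 copper × 0.4945 = 91.18899550845 rhodium
91.18899550845 rhodium × 3.667 = 334.39004652948615 natgas

334.39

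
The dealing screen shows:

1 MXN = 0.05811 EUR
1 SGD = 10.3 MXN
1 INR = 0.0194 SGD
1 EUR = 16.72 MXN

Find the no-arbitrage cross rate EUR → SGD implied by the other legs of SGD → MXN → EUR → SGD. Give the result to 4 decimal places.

Known legs of the cycle: 10.3 × 0.05811 = 0.598533
For no arbitrage the full-cycle product must be 1, so the missing rate is 1 / 0.598533 ≈ 1.670752.

1.6708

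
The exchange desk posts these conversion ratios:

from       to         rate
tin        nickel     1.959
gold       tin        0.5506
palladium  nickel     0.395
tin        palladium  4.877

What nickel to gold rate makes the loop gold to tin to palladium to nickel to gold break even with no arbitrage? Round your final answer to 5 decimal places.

Known legs of the cycle: 0.5506 × 4.877 × 0.395 = 1.060684099
For no arbitrage the full-cycle product must be 1, so the missing rate is 1 / 1.060684099 ≈ 0.9427878.

0.94279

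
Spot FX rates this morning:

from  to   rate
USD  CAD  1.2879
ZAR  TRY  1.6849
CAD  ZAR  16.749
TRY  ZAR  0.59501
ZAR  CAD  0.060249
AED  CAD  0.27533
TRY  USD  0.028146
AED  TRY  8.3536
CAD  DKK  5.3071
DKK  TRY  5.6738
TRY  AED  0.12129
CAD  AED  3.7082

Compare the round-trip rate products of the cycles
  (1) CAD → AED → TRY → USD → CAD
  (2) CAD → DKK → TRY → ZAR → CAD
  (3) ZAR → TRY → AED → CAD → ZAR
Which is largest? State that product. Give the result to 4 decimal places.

(1) 3.7082 × 8.3536 × 0.028146 × 1.2879 = 1.12289
(2) 5.3071 × 5.6738 × 0.59501 × 0.060249 = 1.07946
(3) 1.6849 × 0.12129 × 0.27533 × 16.749 = 0.94241
Highest is cycle (1) at 1.1229 (>1, arbitrage).

1.1229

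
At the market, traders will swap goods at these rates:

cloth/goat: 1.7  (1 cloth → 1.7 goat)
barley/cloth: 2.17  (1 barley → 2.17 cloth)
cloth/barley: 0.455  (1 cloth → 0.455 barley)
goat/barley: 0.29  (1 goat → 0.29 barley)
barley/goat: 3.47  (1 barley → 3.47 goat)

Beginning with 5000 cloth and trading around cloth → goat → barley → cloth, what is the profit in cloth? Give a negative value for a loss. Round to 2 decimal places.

5000 cloth × 1.7 = 8500 goat
8500 goat × 0.29 = 2465 barley
2465 barley × 2.17 = 5349.05 cloth
Net change: 5349.05 − 5000 = 349.05 cloth

349.05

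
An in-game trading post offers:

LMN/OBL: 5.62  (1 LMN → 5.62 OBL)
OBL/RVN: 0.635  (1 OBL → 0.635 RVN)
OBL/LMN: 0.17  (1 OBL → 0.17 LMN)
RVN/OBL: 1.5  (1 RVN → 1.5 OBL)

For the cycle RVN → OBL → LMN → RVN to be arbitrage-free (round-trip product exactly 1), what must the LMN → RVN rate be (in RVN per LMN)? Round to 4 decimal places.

Known legs of the cycle: 1.5 × 0.17 = 0.255
For no arbitrage the full-cycle product must be 1, so the missing rate is 1 / 0.255 ≈ 3.921569.

3.9216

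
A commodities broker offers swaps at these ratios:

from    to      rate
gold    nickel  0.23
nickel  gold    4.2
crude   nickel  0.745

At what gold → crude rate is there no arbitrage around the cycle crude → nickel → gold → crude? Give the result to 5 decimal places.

Known legs of the cycle: 0.745 × 4.2 = 3.129
For no arbitrage the full-cycle product must be 1, so the missing rate is 1 / 3.129 ≈ 0.3195909.

0.31959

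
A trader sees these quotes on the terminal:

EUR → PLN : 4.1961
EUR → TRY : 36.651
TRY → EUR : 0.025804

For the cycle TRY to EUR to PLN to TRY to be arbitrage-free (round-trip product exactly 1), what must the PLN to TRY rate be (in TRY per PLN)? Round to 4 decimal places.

Known legs of the cycle: 0.025804 × 4.1961 = 0.1082761644
For no arbitrage the full-cycle product must be 1, so the missing rate is 1 / 0.1082761644 ≈ 9.235643.

9.2356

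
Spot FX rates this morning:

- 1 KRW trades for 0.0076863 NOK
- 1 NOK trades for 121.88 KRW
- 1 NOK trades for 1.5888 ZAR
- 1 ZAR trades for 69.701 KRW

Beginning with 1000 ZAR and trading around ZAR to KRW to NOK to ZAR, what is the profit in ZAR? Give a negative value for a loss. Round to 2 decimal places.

-148.81

1000 ZAR × 69.701 = 69701 KRW
69701 KRW × 0.0076863 = 535.7427963 NOK
535.7427963 NOK × 1.5888 = 851.18815476144 ZAR
Net change: 851.18815476144 − 1000 = -148.81184523856 ZAR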